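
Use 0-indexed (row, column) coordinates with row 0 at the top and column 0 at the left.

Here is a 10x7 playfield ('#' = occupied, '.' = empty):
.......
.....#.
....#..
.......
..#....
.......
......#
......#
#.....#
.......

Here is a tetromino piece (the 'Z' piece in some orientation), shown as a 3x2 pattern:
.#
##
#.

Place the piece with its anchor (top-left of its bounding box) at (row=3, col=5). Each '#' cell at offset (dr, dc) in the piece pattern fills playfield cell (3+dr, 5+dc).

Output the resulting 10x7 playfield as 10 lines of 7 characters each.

Fill (3+0,5+1) = (3,6)
Fill (3+1,5+0) = (4,5)
Fill (3+1,5+1) = (4,6)
Fill (3+2,5+0) = (5,5)

Answer: .......
.....#.
....#..
......#
..#..##
.....#.
......#
......#
#.....#
.......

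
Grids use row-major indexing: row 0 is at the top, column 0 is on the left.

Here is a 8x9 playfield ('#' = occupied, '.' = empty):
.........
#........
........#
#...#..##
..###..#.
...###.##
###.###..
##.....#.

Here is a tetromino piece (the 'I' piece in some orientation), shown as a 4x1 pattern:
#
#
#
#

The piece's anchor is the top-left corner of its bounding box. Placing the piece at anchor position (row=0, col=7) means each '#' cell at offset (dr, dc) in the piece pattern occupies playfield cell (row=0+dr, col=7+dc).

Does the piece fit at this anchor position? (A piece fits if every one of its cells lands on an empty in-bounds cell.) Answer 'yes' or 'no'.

Answer: no

Derivation:
Check each piece cell at anchor (0, 7):
  offset (0,0) -> (0,7): empty -> OK
  offset (1,0) -> (1,7): empty -> OK
  offset (2,0) -> (2,7): empty -> OK
  offset (3,0) -> (3,7): occupied ('#') -> FAIL
All cells valid: no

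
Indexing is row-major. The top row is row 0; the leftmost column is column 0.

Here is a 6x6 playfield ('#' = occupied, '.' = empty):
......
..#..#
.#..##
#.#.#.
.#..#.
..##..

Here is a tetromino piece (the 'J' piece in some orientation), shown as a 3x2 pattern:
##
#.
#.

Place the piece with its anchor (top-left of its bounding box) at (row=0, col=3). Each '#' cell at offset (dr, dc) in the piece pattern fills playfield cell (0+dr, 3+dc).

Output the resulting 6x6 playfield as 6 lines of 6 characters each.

Fill (0+0,3+0) = (0,3)
Fill (0+0,3+1) = (0,4)
Fill (0+1,3+0) = (1,3)
Fill (0+2,3+0) = (2,3)

Answer: ...##.
..##.#
.#.###
#.#.#.
.#..#.
..##..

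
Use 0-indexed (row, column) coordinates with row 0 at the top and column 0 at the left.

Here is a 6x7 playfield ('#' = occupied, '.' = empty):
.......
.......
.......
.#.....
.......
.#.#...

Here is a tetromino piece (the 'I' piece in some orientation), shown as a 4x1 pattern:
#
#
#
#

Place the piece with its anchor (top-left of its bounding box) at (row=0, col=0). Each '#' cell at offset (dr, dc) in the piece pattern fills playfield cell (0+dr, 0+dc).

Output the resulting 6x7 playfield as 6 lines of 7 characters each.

Answer: #......
#......
#......
##.....
.......
.#.#...

Derivation:
Fill (0+0,0+0) = (0,0)
Fill (0+1,0+0) = (1,0)
Fill (0+2,0+0) = (2,0)
Fill (0+3,0+0) = (3,0)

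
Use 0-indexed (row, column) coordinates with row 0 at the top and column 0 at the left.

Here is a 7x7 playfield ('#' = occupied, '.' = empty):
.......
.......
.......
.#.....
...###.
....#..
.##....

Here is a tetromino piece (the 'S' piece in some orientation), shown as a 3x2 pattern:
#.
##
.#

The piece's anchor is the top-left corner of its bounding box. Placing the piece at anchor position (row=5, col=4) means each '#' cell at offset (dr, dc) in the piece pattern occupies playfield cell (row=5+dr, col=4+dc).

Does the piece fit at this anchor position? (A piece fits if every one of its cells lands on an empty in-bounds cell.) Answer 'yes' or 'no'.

Answer: no

Derivation:
Check each piece cell at anchor (5, 4):
  offset (0,0) -> (5,4): occupied ('#') -> FAIL
  offset (1,0) -> (6,4): empty -> OK
  offset (1,1) -> (6,5): empty -> OK
  offset (2,1) -> (7,5): out of bounds -> FAIL
All cells valid: no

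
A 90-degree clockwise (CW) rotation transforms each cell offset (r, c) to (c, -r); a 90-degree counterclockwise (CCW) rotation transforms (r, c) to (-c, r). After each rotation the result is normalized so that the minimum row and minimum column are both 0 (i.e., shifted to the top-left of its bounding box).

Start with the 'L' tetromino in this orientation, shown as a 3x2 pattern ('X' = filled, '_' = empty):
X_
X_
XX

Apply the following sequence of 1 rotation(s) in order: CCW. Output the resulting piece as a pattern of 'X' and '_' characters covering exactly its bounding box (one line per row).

Start:
X_
X_
XX
After rotation 1 (CCW):
__X
XXX

Answer: __X
XXX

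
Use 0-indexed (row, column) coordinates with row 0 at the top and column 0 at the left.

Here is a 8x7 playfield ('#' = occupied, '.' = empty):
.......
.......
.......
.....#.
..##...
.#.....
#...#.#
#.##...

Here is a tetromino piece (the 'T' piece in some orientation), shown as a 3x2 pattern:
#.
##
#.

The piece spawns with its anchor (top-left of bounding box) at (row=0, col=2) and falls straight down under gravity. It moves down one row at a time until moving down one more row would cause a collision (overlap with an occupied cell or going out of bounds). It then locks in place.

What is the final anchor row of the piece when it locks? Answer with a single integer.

Answer: 1

Derivation:
Spawn at (row=0, col=2). Try each row:
  row 0: fits
  row 1: fits
  row 2: blocked -> lock at row 1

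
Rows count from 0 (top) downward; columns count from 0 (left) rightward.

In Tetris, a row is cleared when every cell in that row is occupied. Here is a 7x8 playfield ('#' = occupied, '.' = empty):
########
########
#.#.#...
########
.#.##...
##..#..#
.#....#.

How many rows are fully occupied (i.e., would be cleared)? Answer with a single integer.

Answer: 3

Derivation:
Check each row:
  row 0: 0 empty cells -> FULL (clear)
  row 1: 0 empty cells -> FULL (clear)
  row 2: 5 empty cells -> not full
  row 3: 0 empty cells -> FULL (clear)
  row 4: 5 empty cells -> not full
  row 5: 4 empty cells -> not full
  row 6: 6 empty cells -> not full
Total rows cleared: 3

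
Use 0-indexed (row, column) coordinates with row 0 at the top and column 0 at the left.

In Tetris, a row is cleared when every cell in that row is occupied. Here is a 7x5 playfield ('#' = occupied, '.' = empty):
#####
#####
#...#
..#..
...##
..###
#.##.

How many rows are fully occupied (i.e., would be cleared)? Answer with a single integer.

Check each row:
  row 0: 0 empty cells -> FULL (clear)
  row 1: 0 empty cells -> FULL (clear)
  row 2: 3 empty cells -> not full
  row 3: 4 empty cells -> not full
  row 4: 3 empty cells -> not full
  row 5: 2 empty cells -> not full
  row 6: 2 empty cells -> not full
Total rows cleared: 2

Answer: 2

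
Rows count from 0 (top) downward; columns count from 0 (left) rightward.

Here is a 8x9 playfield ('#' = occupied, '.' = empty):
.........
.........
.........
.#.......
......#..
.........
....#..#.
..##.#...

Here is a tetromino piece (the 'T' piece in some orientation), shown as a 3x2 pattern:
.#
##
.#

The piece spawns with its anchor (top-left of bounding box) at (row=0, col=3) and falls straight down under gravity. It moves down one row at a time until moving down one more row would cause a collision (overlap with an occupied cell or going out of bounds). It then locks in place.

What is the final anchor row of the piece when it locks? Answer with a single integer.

Answer: 3

Derivation:
Spawn at (row=0, col=3). Try each row:
  row 0: fits
  row 1: fits
  row 2: fits
  row 3: fits
  row 4: blocked -> lock at row 3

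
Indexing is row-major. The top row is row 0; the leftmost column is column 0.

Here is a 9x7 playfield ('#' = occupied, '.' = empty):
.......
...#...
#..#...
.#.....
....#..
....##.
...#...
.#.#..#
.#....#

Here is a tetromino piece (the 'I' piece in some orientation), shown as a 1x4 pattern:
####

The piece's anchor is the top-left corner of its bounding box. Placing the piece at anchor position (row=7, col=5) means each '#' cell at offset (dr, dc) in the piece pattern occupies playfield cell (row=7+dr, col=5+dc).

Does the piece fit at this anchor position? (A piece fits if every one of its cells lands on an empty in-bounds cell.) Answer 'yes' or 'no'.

Check each piece cell at anchor (7, 5):
  offset (0,0) -> (7,5): empty -> OK
  offset (0,1) -> (7,6): occupied ('#') -> FAIL
  offset (0,2) -> (7,7): out of bounds -> FAIL
  offset (0,3) -> (7,8): out of bounds -> FAIL
All cells valid: no

Answer: no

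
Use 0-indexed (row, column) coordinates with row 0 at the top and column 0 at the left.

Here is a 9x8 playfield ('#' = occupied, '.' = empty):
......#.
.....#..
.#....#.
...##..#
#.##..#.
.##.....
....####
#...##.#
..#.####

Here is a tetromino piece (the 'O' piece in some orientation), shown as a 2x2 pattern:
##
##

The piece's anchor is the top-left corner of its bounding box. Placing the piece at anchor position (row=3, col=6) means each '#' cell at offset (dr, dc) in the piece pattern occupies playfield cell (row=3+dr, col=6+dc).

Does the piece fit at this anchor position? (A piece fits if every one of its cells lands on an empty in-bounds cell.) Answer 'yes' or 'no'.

Check each piece cell at anchor (3, 6):
  offset (0,0) -> (3,6): empty -> OK
  offset (0,1) -> (3,7): occupied ('#') -> FAIL
  offset (1,0) -> (4,6): occupied ('#') -> FAIL
  offset (1,1) -> (4,7): empty -> OK
All cells valid: no

Answer: no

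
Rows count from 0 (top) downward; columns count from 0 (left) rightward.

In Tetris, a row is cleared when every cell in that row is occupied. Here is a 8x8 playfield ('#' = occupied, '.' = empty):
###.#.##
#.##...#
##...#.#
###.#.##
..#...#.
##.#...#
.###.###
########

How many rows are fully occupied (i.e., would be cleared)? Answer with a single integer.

Check each row:
  row 0: 2 empty cells -> not full
  row 1: 4 empty cells -> not full
  row 2: 4 empty cells -> not full
  row 3: 2 empty cells -> not full
  row 4: 6 empty cells -> not full
  row 5: 4 empty cells -> not full
  row 6: 2 empty cells -> not full
  row 7: 0 empty cells -> FULL (clear)
Total rows cleared: 1

Answer: 1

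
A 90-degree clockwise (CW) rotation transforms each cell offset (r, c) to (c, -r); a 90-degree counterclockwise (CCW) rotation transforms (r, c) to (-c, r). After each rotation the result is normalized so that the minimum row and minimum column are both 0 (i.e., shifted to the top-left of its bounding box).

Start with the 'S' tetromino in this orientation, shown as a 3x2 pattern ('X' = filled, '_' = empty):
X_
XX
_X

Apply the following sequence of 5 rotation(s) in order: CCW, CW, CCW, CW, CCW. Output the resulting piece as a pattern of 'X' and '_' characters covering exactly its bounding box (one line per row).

Answer: _XX
XX_

Derivation:
Start:
X_
XX
_X
After rotation 1 (CCW):
_XX
XX_
After rotation 2 (CW):
X_
XX
_X
After rotation 3 (CCW):
_XX
XX_
After rotation 4 (CW):
X_
XX
_X
After rotation 5 (CCW):
_XX
XX_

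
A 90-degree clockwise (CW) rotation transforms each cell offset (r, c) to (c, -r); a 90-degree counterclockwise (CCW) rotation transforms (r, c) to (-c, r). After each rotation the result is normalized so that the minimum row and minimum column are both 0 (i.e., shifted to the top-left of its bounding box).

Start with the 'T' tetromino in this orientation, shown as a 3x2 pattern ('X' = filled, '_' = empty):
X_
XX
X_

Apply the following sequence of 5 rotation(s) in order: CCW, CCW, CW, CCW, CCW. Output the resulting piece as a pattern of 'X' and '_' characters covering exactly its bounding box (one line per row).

Answer: XXX
_X_

Derivation:
Start:
X_
XX
X_
After rotation 1 (CCW):
_X_
XXX
After rotation 2 (CCW):
_X
XX
_X
After rotation 3 (CW):
_X_
XXX
After rotation 4 (CCW):
_X
XX
_X
After rotation 5 (CCW):
XXX
_X_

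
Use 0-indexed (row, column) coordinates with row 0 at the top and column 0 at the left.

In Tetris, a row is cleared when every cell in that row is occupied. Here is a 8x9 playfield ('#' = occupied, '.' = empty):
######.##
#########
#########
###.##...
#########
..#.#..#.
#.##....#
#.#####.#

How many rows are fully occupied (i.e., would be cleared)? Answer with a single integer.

Check each row:
  row 0: 1 empty cell -> not full
  row 1: 0 empty cells -> FULL (clear)
  row 2: 0 empty cells -> FULL (clear)
  row 3: 4 empty cells -> not full
  row 4: 0 empty cells -> FULL (clear)
  row 5: 6 empty cells -> not full
  row 6: 5 empty cells -> not full
  row 7: 2 empty cells -> not full
Total rows cleared: 3

Answer: 3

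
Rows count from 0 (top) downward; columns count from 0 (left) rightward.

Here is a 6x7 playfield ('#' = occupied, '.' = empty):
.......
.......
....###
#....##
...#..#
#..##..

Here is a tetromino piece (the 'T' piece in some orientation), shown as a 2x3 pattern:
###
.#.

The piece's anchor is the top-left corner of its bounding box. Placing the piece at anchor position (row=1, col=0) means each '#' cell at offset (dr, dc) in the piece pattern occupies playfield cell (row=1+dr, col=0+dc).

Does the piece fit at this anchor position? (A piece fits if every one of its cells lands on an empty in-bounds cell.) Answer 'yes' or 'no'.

Check each piece cell at anchor (1, 0):
  offset (0,0) -> (1,0): empty -> OK
  offset (0,1) -> (1,1): empty -> OK
  offset (0,2) -> (1,2): empty -> OK
  offset (1,1) -> (2,1): empty -> OK
All cells valid: yes

Answer: yes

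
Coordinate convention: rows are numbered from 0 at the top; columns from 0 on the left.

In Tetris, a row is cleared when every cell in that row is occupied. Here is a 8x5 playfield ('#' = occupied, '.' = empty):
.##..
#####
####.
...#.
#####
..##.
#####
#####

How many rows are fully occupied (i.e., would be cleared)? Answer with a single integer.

Answer: 4

Derivation:
Check each row:
  row 0: 3 empty cells -> not full
  row 1: 0 empty cells -> FULL (clear)
  row 2: 1 empty cell -> not full
  row 3: 4 empty cells -> not full
  row 4: 0 empty cells -> FULL (clear)
  row 5: 3 empty cells -> not full
  row 6: 0 empty cells -> FULL (clear)
  row 7: 0 empty cells -> FULL (clear)
Total rows cleared: 4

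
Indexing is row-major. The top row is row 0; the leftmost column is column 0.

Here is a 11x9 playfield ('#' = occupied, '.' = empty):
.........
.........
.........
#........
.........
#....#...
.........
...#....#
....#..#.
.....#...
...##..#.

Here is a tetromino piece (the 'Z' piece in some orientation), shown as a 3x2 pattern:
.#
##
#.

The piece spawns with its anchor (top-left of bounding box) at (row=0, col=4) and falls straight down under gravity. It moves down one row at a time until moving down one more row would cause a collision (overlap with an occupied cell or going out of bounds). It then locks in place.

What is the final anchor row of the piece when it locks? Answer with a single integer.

Spawn at (row=0, col=4). Try each row:
  row 0: fits
  row 1: fits
  row 2: fits
  row 3: fits
  row 4: blocked -> lock at row 3

Answer: 3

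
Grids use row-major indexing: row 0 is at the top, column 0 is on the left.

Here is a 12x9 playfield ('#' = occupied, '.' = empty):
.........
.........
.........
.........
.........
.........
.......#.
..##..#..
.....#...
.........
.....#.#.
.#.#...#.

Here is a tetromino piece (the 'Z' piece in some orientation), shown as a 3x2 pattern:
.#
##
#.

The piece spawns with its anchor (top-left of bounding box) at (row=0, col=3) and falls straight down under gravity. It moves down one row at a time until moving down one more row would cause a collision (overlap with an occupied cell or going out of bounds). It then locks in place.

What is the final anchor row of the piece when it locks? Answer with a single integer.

Answer: 4

Derivation:
Spawn at (row=0, col=3). Try each row:
  row 0: fits
  row 1: fits
  row 2: fits
  row 3: fits
  row 4: fits
  row 5: blocked -> lock at row 4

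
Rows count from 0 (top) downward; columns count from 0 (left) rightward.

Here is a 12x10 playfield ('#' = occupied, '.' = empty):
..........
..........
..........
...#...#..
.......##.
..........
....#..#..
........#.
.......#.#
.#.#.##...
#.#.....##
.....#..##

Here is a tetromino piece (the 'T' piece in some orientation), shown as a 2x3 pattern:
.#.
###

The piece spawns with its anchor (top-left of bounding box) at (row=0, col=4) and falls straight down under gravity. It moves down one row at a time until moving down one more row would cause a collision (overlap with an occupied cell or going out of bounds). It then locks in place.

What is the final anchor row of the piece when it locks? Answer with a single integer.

Answer: 4

Derivation:
Spawn at (row=0, col=4). Try each row:
  row 0: fits
  row 1: fits
  row 2: fits
  row 3: fits
  row 4: fits
  row 5: blocked -> lock at row 4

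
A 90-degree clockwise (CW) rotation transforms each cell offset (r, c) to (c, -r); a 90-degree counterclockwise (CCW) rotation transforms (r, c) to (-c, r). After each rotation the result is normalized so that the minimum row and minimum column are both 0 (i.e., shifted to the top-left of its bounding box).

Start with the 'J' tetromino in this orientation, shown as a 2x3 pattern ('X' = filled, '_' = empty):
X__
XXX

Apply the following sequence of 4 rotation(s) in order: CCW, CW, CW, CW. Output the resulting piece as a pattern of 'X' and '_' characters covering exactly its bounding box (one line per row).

Answer: XXX
__X

Derivation:
Start:
X__
XXX
After rotation 1 (CCW):
_X
_X
XX
After rotation 2 (CW):
X__
XXX
After rotation 3 (CW):
XX
X_
X_
After rotation 4 (CW):
XXX
__X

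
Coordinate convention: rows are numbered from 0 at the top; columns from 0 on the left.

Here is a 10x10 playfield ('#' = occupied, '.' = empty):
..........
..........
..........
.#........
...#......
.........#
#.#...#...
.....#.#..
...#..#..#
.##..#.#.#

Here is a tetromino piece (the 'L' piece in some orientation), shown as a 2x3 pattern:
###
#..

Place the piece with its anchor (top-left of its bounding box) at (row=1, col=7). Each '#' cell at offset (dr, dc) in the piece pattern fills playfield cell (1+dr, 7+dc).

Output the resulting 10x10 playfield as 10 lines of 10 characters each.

Answer: ..........
.......###
.......#..
.#........
...#......
.........#
#.#...#...
.....#.#..
...#..#..#
.##..#.#.#

Derivation:
Fill (1+0,7+0) = (1,7)
Fill (1+0,7+1) = (1,8)
Fill (1+0,7+2) = (1,9)
Fill (1+1,7+0) = (2,7)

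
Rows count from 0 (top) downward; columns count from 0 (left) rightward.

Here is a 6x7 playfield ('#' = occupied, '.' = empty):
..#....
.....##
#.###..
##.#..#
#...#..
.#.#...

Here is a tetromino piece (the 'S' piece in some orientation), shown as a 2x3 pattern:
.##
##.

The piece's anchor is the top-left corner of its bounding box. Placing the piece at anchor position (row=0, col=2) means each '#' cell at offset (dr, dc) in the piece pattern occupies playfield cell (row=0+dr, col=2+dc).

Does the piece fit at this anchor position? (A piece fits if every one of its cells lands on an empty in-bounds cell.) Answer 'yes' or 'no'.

Answer: yes

Derivation:
Check each piece cell at anchor (0, 2):
  offset (0,1) -> (0,3): empty -> OK
  offset (0,2) -> (0,4): empty -> OK
  offset (1,0) -> (1,2): empty -> OK
  offset (1,1) -> (1,3): empty -> OK
All cells valid: yes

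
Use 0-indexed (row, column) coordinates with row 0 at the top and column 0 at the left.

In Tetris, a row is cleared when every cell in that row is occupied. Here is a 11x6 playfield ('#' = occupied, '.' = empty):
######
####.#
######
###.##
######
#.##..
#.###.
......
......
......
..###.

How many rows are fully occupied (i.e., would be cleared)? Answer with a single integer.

Answer: 3

Derivation:
Check each row:
  row 0: 0 empty cells -> FULL (clear)
  row 1: 1 empty cell -> not full
  row 2: 0 empty cells -> FULL (clear)
  row 3: 1 empty cell -> not full
  row 4: 0 empty cells -> FULL (clear)
  row 5: 3 empty cells -> not full
  row 6: 2 empty cells -> not full
  row 7: 6 empty cells -> not full
  row 8: 6 empty cells -> not full
  row 9: 6 empty cells -> not full
  row 10: 3 empty cells -> not full
Total rows cleared: 3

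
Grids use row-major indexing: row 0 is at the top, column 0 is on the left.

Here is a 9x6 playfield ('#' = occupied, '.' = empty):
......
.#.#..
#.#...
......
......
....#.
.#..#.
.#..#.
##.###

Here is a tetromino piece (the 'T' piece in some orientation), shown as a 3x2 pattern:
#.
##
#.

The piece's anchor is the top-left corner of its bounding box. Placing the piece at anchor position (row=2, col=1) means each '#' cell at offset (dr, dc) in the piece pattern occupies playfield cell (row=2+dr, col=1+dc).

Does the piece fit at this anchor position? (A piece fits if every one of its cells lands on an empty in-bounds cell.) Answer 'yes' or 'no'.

Answer: yes

Derivation:
Check each piece cell at anchor (2, 1):
  offset (0,0) -> (2,1): empty -> OK
  offset (1,0) -> (3,1): empty -> OK
  offset (1,1) -> (3,2): empty -> OK
  offset (2,0) -> (4,1): empty -> OK
All cells valid: yes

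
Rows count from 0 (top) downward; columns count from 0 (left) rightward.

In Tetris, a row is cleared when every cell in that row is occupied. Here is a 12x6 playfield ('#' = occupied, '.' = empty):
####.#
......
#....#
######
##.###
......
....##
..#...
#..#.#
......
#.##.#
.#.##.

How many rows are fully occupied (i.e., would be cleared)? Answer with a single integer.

Answer: 1

Derivation:
Check each row:
  row 0: 1 empty cell -> not full
  row 1: 6 empty cells -> not full
  row 2: 4 empty cells -> not full
  row 3: 0 empty cells -> FULL (clear)
  row 4: 1 empty cell -> not full
  row 5: 6 empty cells -> not full
  row 6: 4 empty cells -> not full
  row 7: 5 empty cells -> not full
  row 8: 3 empty cells -> not full
  row 9: 6 empty cells -> not full
  row 10: 2 empty cells -> not full
  row 11: 3 empty cells -> not full
Total rows cleared: 1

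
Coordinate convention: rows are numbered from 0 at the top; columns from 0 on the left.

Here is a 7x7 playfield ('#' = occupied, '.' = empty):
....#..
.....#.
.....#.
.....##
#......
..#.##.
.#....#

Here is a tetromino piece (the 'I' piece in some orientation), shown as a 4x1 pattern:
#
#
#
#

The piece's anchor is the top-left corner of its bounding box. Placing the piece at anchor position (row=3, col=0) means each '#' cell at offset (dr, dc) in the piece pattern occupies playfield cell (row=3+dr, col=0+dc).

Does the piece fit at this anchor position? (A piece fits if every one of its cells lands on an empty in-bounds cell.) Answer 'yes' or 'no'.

Answer: no

Derivation:
Check each piece cell at anchor (3, 0):
  offset (0,0) -> (3,0): empty -> OK
  offset (1,0) -> (4,0): occupied ('#') -> FAIL
  offset (2,0) -> (5,0): empty -> OK
  offset (3,0) -> (6,0): empty -> OK
All cells valid: no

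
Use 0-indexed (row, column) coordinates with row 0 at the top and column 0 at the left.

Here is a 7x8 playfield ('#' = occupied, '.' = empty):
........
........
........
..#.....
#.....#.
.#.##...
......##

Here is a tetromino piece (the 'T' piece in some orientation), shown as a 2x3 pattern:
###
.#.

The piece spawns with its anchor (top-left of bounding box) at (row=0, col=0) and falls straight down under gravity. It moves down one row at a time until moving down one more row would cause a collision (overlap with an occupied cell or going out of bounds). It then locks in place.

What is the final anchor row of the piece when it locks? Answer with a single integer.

Spawn at (row=0, col=0). Try each row:
  row 0: fits
  row 1: fits
  row 2: fits
  row 3: blocked -> lock at row 2

Answer: 2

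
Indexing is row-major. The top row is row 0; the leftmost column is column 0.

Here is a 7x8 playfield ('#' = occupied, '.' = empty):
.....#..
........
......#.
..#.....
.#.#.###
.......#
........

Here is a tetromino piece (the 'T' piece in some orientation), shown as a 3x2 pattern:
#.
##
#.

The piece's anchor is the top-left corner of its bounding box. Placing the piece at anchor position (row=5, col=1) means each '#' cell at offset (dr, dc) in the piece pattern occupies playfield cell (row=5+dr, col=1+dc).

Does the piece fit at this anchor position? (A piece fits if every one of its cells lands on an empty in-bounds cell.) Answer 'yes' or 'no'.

Check each piece cell at anchor (5, 1):
  offset (0,0) -> (5,1): empty -> OK
  offset (1,0) -> (6,1): empty -> OK
  offset (1,1) -> (6,2): empty -> OK
  offset (2,0) -> (7,1): out of bounds -> FAIL
All cells valid: no

Answer: no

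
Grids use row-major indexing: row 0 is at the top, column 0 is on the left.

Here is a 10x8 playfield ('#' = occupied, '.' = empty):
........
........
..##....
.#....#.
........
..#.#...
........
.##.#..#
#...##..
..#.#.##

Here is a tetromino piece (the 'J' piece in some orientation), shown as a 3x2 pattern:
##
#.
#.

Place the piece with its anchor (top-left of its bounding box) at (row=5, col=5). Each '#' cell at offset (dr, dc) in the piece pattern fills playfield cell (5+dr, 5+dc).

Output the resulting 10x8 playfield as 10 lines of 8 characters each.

Fill (5+0,5+0) = (5,5)
Fill (5+0,5+1) = (5,6)
Fill (5+1,5+0) = (6,5)
Fill (5+2,5+0) = (7,5)

Answer: ........
........
..##....
.#....#.
........
..#.###.
.....#..
.##.##.#
#...##..
..#.#.##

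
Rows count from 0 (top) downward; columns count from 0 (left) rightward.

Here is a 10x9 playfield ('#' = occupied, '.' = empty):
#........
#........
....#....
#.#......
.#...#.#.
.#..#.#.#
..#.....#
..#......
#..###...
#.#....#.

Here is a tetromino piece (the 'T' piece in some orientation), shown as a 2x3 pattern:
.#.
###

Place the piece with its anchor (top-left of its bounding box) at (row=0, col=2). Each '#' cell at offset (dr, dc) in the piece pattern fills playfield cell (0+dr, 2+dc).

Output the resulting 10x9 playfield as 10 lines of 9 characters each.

Answer: #..#.....
#.###....
....#....
#.#......
.#...#.#.
.#..#.#.#
..#.....#
..#......
#..###...
#.#....#.

Derivation:
Fill (0+0,2+1) = (0,3)
Fill (0+1,2+0) = (1,2)
Fill (0+1,2+1) = (1,3)
Fill (0+1,2+2) = (1,4)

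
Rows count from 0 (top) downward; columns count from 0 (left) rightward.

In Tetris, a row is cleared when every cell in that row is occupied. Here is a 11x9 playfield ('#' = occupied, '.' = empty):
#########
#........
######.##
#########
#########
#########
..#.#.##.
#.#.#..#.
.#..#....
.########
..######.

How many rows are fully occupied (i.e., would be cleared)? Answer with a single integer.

Check each row:
  row 0: 0 empty cells -> FULL (clear)
  row 1: 8 empty cells -> not full
  row 2: 1 empty cell -> not full
  row 3: 0 empty cells -> FULL (clear)
  row 4: 0 empty cells -> FULL (clear)
  row 5: 0 empty cells -> FULL (clear)
  row 6: 5 empty cells -> not full
  row 7: 5 empty cells -> not full
  row 8: 7 empty cells -> not full
  row 9: 1 empty cell -> not full
  row 10: 3 empty cells -> not full
Total rows cleared: 4

Answer: 4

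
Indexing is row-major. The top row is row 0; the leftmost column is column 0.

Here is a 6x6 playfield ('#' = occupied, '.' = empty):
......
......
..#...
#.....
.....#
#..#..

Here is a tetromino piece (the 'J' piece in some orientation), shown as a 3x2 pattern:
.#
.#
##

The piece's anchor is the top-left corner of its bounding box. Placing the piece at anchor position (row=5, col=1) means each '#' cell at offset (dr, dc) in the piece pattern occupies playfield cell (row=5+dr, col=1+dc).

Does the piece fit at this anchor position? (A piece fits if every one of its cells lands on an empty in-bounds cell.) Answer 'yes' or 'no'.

Check each piece cell at anchor (5, 1):
  offset (0,1) -> (5,2): empty -> OK
  offset (1,1) -> (6,2): out of bounds -> FAIL
  offset (2,0) -> (7,1): out of bounds -> FAIL
  offset (2,1) -> (7,2): out of bounds -> FAIL
All cells valid: no

Answer: no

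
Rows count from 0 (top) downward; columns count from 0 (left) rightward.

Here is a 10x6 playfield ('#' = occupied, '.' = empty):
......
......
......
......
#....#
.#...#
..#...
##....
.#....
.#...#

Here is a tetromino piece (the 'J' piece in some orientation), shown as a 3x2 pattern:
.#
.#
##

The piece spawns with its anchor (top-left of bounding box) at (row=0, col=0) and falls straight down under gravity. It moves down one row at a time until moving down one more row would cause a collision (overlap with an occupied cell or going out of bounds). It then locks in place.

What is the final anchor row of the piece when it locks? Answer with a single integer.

Spawn at (row=0, col=0). Try each row:
  row 0: fits
  row 1: fits
  row 2: blocked -> lock at row 1

Answer: 1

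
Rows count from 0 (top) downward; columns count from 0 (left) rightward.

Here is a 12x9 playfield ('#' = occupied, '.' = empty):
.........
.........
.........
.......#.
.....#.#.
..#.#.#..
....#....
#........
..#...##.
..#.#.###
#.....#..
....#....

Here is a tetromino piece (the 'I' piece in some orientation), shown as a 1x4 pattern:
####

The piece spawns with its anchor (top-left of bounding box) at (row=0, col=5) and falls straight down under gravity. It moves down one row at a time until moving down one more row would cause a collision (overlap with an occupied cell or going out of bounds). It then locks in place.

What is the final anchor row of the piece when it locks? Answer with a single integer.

Answer: 2

Derivation:
Spawn at (row=0, col=5). Try each row:
  row 0: fits
  row 1: fits
  row 2: fits
  row 3: blocked -> lock at row 2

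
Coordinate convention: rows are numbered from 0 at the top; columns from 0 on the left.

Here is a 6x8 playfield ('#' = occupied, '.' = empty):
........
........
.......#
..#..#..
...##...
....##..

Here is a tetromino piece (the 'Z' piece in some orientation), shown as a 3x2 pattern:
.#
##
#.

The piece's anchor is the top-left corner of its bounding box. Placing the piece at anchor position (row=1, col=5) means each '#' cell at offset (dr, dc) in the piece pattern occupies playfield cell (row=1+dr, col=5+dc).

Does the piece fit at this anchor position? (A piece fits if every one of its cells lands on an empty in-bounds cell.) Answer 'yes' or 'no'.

Answer: no

Derivation:
Check each piece cell at anchor (1, 5):
  offset (0,1) -> (1,6): empty -> OK
  offset (1,0) -> (2,5): empty -> OK
  offset (1,1) -> (2,6): empty -> OK
  offset (2,0) -> (3,5): occupied ('#') -> FAIL
All cells valid: no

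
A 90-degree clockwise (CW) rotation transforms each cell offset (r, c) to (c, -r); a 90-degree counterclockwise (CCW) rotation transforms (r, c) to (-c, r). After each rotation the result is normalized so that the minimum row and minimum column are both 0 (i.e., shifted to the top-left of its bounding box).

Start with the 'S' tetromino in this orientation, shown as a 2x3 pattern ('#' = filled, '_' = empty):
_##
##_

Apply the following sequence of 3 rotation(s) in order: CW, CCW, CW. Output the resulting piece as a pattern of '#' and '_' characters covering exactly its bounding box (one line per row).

Answer: #_
##
_#

Derivation:
Start:
_##
##_
After rotation 1 (CW):
#_
##
_#
After rotation 2 (CCW):
_##
##_
After rotation 3 (CW):
#_
##
_#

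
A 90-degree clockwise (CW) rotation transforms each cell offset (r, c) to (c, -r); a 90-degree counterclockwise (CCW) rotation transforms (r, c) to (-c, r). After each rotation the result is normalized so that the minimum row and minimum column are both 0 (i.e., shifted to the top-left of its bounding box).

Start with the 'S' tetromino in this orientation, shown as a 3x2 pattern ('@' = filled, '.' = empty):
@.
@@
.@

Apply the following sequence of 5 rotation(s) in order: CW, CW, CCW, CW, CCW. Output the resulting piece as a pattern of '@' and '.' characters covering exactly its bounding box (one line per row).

Answer: .@@
@@.

Derivation:
Start:
@.
@@
.@
After rotation 1 (CW):
.@@
@@.
After rotation 2 (CW):
@.
@@
.@
After rotation 3 (CCW):
.@@
@@.
After rotation 4 (CW):
@.
@@
.@
After rotation 5 (CCW):
.@@
@@.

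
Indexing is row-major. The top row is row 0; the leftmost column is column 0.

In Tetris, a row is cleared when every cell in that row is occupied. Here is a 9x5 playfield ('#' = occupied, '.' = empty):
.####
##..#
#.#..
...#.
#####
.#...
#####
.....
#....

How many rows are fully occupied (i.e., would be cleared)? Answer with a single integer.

Check each row:
  row 0: 1 empty cell -> not full
  row 1: 2 empty cells -> not full
  row 2: 3 empty cells -> not full
  row 3: 4 empty cells -> not full
  row 4: 0 empty cells -> FULL (clear)
  row 5: 4 empty cells -> not full
  row 6: 0 empty cells -> FULL (clear)
  row 7: 5 empty cells -> not full
  row 8: 4 empty cells -> not full
Total rows cleared: 2

Answer: 2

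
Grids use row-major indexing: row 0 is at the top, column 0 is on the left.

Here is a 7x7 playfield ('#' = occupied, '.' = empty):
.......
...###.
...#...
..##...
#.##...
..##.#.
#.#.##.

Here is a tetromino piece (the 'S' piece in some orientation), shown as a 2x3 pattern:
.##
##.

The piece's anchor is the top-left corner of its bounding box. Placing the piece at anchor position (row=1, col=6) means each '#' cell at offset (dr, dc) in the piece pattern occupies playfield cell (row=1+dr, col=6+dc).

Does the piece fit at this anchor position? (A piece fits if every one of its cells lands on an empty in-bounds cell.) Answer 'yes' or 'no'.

Check each piece cell at anchor (1, 6):
  offset (0,1) -> (1,7): out of bounds -> FAIL
  offset (0,2) -> (1,8): out of bounds -> FAIL
  offset (1,0) -> (2,6): empty -> OK
  offset (1,1) -> (2,7): out of bounds -> FAIL
All cells valid: no

Answer: no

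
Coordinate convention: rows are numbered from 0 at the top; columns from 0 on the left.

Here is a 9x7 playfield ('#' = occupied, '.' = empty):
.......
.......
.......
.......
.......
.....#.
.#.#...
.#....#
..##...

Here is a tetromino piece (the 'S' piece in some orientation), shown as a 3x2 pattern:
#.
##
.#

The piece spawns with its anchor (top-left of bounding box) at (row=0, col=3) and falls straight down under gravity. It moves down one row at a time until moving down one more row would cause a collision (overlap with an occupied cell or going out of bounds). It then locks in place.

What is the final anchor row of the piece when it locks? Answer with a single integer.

Spawn at (row=0, col=3). Try each row:
  row 0: fits
  row 1: fits
  row 2: fits
  row 3: fits
  row 4: fits
  row 5: blocked -> lock at row 4

Answer: 4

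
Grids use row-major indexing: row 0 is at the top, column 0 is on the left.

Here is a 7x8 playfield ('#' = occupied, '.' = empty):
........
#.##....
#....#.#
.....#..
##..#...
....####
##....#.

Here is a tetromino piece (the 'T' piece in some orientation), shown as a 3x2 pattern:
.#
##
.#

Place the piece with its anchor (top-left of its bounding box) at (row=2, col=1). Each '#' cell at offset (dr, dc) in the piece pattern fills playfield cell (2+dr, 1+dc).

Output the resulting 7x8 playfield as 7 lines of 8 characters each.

Answer: ........
#.##....
#.#..#.#
.##..#..
###.#...
....####
##....#.

Derivation:
Fill (2+0,1+1) = (2,2)
Fill (2+1,1+0) = (3,1)
Fill (2+1,1+1) = (3,2)
Fill (2+2,1+1) = (4,2)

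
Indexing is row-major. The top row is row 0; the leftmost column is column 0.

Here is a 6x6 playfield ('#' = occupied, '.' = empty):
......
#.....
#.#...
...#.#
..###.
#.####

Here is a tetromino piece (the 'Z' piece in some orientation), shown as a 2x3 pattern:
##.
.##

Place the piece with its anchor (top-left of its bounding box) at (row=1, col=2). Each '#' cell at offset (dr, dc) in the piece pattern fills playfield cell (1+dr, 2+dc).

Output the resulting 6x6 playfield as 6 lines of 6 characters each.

Fill (1+0,2+0) = (1,2)
Fill (1+0,2+1) = (1,3)
Fill (1+1,2+1) = (2,3)
Fill (1+1,2+2) = (2,4)

Answer: ......
#.##..
#.###.
...#.#
..###.
#.####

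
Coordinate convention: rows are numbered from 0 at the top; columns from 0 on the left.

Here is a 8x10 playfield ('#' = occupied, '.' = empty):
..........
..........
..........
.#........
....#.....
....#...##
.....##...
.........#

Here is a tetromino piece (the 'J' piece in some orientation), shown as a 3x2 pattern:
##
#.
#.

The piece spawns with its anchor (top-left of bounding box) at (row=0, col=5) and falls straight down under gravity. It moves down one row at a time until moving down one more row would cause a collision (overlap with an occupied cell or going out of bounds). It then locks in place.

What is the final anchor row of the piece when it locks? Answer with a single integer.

Spawn at (row=0, col=5). Try each row:
  row 0: fits
  row 1: fits
  row 2: fits
  row 3: fits
  row 4: blocked -> lock at row 3

Answer: 3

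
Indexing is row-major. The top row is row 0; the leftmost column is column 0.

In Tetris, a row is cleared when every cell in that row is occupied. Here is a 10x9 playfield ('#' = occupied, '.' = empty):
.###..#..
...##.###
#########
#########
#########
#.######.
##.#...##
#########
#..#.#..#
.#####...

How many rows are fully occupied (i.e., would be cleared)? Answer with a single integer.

Answer: 4

Derivation:
Check each row:
  row 0: 5 empty cells -> not full
  row 1: 4 empty cells -> not full
  row 2: 0 empty cells -> FULL (clear)
  row 3: 0 empty cells -> FULL (clear)
  row 4: 0 empty cells -> FULL (clear)
  row 5: 2 empty cells -> not full
  row 6: 4 empty cells -> not full
  row 7: 0 empty cells -> FULL (clear)
  row 8: 5 empty cells -> not full
  row 9: 4 empty cells -> not full
Total rows cleared: 4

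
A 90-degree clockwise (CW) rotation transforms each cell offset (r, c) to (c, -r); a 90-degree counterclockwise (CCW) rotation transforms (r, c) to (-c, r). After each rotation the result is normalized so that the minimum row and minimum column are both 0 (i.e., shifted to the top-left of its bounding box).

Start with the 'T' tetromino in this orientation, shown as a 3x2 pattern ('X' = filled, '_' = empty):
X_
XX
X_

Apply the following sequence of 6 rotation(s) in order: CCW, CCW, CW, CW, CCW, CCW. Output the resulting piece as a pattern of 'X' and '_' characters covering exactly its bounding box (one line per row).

Answer: _X
XX
_X

Derivation:
Start:
X_
XX
X_
After rotation 1 (CCW):
_X_
XXX
After rotation 2 (CCW):
_X
XX
_X
After rotation 3 (CW):
_X_
XXX
After rotation 4 (CW):
X_
XX
X_
After rotation 5 (CCW):
_X_
XXX
After rotation 6 (CCW):
_X
XX
_X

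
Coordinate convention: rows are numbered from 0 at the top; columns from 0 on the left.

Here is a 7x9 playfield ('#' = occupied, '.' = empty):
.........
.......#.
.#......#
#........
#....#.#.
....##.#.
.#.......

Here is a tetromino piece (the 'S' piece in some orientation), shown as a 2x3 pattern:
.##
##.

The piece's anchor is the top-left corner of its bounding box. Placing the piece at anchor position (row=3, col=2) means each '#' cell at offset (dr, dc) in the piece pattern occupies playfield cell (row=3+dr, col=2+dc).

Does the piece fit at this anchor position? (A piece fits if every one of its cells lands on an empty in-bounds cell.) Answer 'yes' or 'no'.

Check each piece cell at anchor (3, 2):
  offset (0,1) -> (3,3): empty -> OK
  offset (0,2) -> (3,4): empty -> OK
  offset (1,0) -> (4,2): empty -> OK
  offset (1,1) -> (4,3): empty -> OK
All cells valid: yes

Answer: yes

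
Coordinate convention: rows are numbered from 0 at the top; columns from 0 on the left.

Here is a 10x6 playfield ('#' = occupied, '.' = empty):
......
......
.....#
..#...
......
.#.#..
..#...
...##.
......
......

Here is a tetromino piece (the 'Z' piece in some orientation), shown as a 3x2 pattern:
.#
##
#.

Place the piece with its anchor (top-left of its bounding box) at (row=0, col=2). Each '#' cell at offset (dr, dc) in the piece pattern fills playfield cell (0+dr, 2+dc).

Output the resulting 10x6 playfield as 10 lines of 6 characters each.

Answer: ...#..
..##..
..#..#
..#...
......
.#.#..
..#...
...##.
......
......

Derivation:
Fill (0+0,2+1) = (0,3)
Fill (0+1,2+0) = (1,2)
Fill (0+1,2+1) = (1,3)
Fill (0+2,2+0) = (2,2)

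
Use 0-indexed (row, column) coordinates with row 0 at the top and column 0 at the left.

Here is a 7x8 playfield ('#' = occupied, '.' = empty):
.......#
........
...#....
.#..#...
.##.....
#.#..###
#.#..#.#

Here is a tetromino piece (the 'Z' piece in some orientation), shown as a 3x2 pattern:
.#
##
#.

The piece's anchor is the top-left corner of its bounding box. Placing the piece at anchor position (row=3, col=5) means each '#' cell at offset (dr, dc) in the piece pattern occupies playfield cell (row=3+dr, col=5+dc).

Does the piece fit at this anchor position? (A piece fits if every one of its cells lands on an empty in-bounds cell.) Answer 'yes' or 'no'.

Check each piece cell at anchor (3, 5):
  offset (0,1) -> (3,6): empty -> OK
  offset (1,0) -> (4,5): empty -> OK
  offset (1,1) -> (4,6): empty -> OK
  offset (2,0) -> (5,5): occupied ('#') -> FAIL
All cells valid: no

Answer: no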